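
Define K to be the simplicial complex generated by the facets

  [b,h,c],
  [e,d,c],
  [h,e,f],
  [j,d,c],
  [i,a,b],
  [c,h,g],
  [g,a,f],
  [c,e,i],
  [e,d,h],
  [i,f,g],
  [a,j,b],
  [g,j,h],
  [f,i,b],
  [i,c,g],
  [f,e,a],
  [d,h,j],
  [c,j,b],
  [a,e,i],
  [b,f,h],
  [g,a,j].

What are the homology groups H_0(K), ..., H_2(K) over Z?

H_0 = Z,  H_1 = Z ⊕ Z_2,  H_2 = 0.

K has 10 vertices, 30 edges, 20 triangles.
rank ∂_0 = 0, rank ∂_1 = 9 ⇒ b_0 = 10 − 0 − 9 = 1; all invariant factors of ∂_1 are 1 so no torsion. So H_0 ≅ Z.
rank ∂_1 = 9, rank ∂_2 = 20 ⇒ b_1 = 30 − 9 − 20 = 1; ∂_2 has invariant factor(s) [2] giving torsion. So H_1 ≅ Z ⊕ Z_2.
rank ∂_2 = 20, rank ∂_3 = 0 ⇒ b_2 = 20 − 20 − 0 = 0. So H_2 ≅ 0.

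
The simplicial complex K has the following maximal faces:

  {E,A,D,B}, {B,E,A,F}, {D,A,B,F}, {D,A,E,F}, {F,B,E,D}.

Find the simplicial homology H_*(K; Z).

K has 5 vertices, 10 edges, 10 triangles, 5 3-simplices.
rank ∂_0 = 0, rank ∂_1 = 4 ⇒ b_0 = 5 − 0 − 4 = 1; all invariant factors of ∂_1 are 1 so no torsion. So H_0 ≅ Z.
rank ∂_1 = 4, rank ∂_2 = 6 ⇒ b_1 = 10 − 4 − 6 = 0; all invariant factors of ∂_2 are 1 so no torsion. So H_1 ≅ 0.
rank ∂_2 = 6, rank ∂_3 = 4 ⇒ b_2 = 10 − 6 − 4 = 0; all invariant factors of ∂_3 are 1 so no torsion. So H_2 ≅ 0.
rank ∂_3 = 4, rank ∂_4 = 0 ⇒ b_3 = 5 − 4 − 0 = 1. So H_3 ≅ Z.

H_0 ≅ Z,  H_1 = 0,  H_2 = 0,  H_3 ≅ Z.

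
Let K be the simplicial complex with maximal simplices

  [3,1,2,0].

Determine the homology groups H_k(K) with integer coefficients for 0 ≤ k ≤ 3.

H_0 = Z,  H_1 = 0,  H_2 = 0,  H_3 = 0.

We work with the vertex ordering 0 < 1 < 2 < 3. The simplices of K, each written with vertices in increasing order, are:

  0-simplices (4): [0], [1], [2], [3]
  1-simplices (6): [0,1], [0,2], [0,3], [1,2], [1,3], [2,3]
  2-simplices (4): [0,1,2], [0,1,3], [0,2,3], [1,2,3]
  3-simplices (1): [0,1,2,3]

giving chain groups C_0 ≅ Z^4, C_1 ≅ Z^6, C_2 ≅ Z^4, C_3 ≅ Z^1.

Boundary ∂_1: C_1 → C_0 sends each edge [p,q] (with p < q) to q − p. For instance
  ∂[2,3] = [3] − [2].
The resulting 4×6 matrix has rank 3, and its Smith normal form has invariant factors (1,1,1).

∂_2: C_2 → C_1 maps a triangle to the signed sum of its edges. For instance
  ∂[0,1,2] = [1,2] − [0,2] + [0,1],
  ∂[0,1,3] = [1,3] − [0,3] + [0,1].
As a 6×4 matrix over Z this has rank 3, with invariant factors (1,1,1).

Boundary ∂_3: C_3 → C_2 sends each 3-simplex σ to the alternating sum Σ_i (−1)^i (σ with its i-th vertex removed). For instance
  ∂[0,1,2,3] = [1,2,3] − [0,2,3] + [0,1,3] − [0,1,2].
As a 4×1 matrix over Z this has rank 1, with invariant factors (1).

From H_k ≅ ker(∂_k) / im(∂_{k+1}) we obtain:

  H_0: rank C_0 − rank ∂_1 = 4 − 3 = 1, and the invariant factors of ∂_1 are all 1, so H_0 ≅ Z.
  H_1: rank ker ∂_1 − rank ∂_2 = (6 − 3) − 3 = 0, and the invariant factors of ∂_2 are all 1, so H_1 ≅ 0.
  H_2: rank ker ∂_2 − rank ∂_3 = (4 − 3) − 1 = 0, and the invariant factors of ∂_3 are all 1, so H_2 ≅ 0.
  H_3: rank ker ∂_3 − rank ∂_4 = (1 − 1) − 0 = 0, and there is no ∂_4, so H_3 ≅ 0.

(K is a triangulation of the 3-simplex.)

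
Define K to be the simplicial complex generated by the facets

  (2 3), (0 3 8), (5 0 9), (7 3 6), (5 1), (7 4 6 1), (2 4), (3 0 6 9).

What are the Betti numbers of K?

b_0 = 1, b_1 = 2, b_2 = 0, b_3 = 0.

Fix the vertex order 0 < 1 < 2 < 3 < 4 < 5 < 6 < 7 < 8 < 9 and write every simplex with vertices in increasing order. Then dim K = 3 and the simplices of K are:

  0-simplices (10): [0], [1], [2], [3], [4], [5], [6], [7], [8], [9]
  1-simplices (20): [0,3], [0,5], [0,6], [0,8], [0,9], [1,4], [1,5], [1,6], [1,7], [2,3], [2,4], [3,6], [3,7], [3,8], [3,9], [4,6], [4,7], [5,9], [6,7], [6,9]
  2-simplices (11): [0,3,6], [0,3,8], [0,3,9], [0,5,9], [0,6,9], [1,4,6], [1,4,7], [1,6,7], [3,6,7], [3,6,9], [4,6,7]
  3-simplices (2): [0,3,6,9], [1,4,6,7]

Hence C_0 ≅ Z^10, C_1 ≅ Z^20, C_2 ≅ Z^11, C_3 ≅ Z^2.

∂_1: C_1 → C_0 sends each edge [p,q] (with p < q) to q − p. For instance
  ∂[1,6] = [6] − [1].
The resulting 10×20 matrix has rank 9, and its Smith normal form has invariant factors (1,1,1,1,1,1,1,1,1).

∂_2: C_2 → C_1 sends each 2-simplex [p,q,r] to [q,r] − [p,r] + [p,q]. For instance
  ∂[1,4,6] = [4,6] − [1,6] + [1,4],
  ∂[4,6,7] = [6,7] − [4,7] + [4,6].
The 20×11 boundary matrix has rank 9 and Smith normal form diag(1,1,1,1,1,1,1,1,1).

∂_3: C_3 → C_2 sends each 3-simplex σ to the alternating sum Σ_i (−1)^i (σ with its i-th vertex removed). For instance
  ∂[0,3,6,9] = [3,6,9] − [0,6,9] + [0,3,9] − [0,3,6],
  ∂[1,4,6,7] = [4,6,7] − [1,6,7] + [1,4,7] − [1,4,6].
This gives a 11×2 integer matrix of rank 2; reducing to Smith normal form yields diagonal entries (1,1).

Computing H_k = (kernel of ∂_k) / (image of ∂_{k+1}):

  H_0: rank C_0 − rank ∂_1 = 10 − 9 = 1, and the invariant factors of ∂_1 are all 1, so H_0 = Z.
  H_1: rank ker ∂_1 − rank ∂_2 = (20 − 9) − 9 = 2, and the invariant factors of ∂_2 are all 1, so H_1 = Z^2.
  H_2: rank ker ∂_2 − rank ∂_3 = (11 − 9) − 2 = 0, and the invariant factors of ∂_3 are all 1, so H_2 = 0.
  H_3: rank ker ∂_3 − rank ∂_4 = (2 − 2) − 0 = 0, and there is no ∂_4, so H_3 = 0.

As a check, the Euler characteristic is 10 − 20 + 11 − 2 = -1, which agrees with 1 − 2 + 0 − 0 = -1.

Hence the Betti numbers are b_0 = 1, b_1 = 2, b_2 = 0, b_3 = 0.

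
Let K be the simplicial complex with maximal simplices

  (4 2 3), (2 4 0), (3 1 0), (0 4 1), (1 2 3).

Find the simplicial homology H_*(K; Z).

Order the vertices as 0 < 1 < 2 < 3 < 4. Listing each simplex with vertices in this order, K has dimension 2 with simplices:

  0-simplices (5): [0], [1], [2], [3], [4]
  1-simplices (10): [0,1], [0,2], [0,3], [0,4], [1,2], [1,3], [1,4], [2,3], [2,4], [3,4]
  2-simplices (5): [0,1,3], [0,1,4], [0,2,4], [1,2,3], [2,3,4]

so the chain groups are C_0 ≅ Z^5, C_1 ≅ Z^10, C_2 ≅ Z^5.

The boundary map ∂_1: C_1 → C_0 is given by ∂[p,q] = [q] − [p]. For instance
  ∂[0,2] = [2] − [0].
The resulting 5×10 matrix has rank 4, and its Smith normal form has invariant factors (1,1,1,1).

∂_2: C_2 → C_1 maps a triangle to the signed sum of its edges. For instance
  ∂[0,1,4] = [1,4] − [0,4] + [0,1],
  ∂[1,2,3] = [2,3] − [1,3] + [1,2].
As a 10×5 matrix over Z this has rank 5, with invariant factors (1,1,1,1,1).

Reading off H_k = ker ∂_k / im ∂_{k+1}:

  H_0: rank C_0 − rank ∂_1 = 5 − 4 = 1, and the invariant factors of ∂_1 are all 1, so H_0 = Z.
  H_1: rank ker ∂_1 − rank ∂_2 = (10 − 4) − 5 = 1, and the invariant factors of ∂_2 are all 1, so H_1 = Z.
  H_2: rank ker ∂_2 − rank ∂_3 = (5 − 5) − 0 = 0, and there is no ∂_3, so H_2 = 0.

H_0 = Z,  H_1 = Z,  H_2 = 0.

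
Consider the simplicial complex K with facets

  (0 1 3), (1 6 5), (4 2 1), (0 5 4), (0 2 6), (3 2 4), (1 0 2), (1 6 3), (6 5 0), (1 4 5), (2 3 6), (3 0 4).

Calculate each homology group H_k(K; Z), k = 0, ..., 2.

H_0 ≅ Z,  H_1 ≅ Z/2Z,  H_2 = 0.

We work with the vertex ordering 0 < 1 < 2 < 3 < 4 < 5 < 6. The simplices of K, each written with vertices in increasing order, are:

  0-simplices (7): [0], [1], [2], [3], [4], [5], [6]
  1-simplices (18): [0,1], [0,2], [0,3], [0,4], [0,5], [0,6], [1,2], [1,3], [1,4], [1,5], [1,6], [2,3], [2,4], [2,6], [3,4], [3,6], [4,5], [5,6]
  2-simplices (12): [0,1,2], [0,1,3], [0,2,6], [0,3,4], [0,4,5], [0,5,6], [1,2,4], [1,3,6], [1,4,5], [1,5,6], [2,3,4], [2,3,6]

so the chain groups are C_0 ≅ Z^7, C_1 ≅ Z^18, C_2 ≅ Z^12.

The boundary map ∂_1: C_1 → C_0 maps an edge to its endpoints' difference, ∂[p,q] = q − p. For instance
  ∂[4,5] = [5] − [4].
As a 7×18 matrix over Z this has rank 6, with invariant factors (1,1,1,1,1,1).

The boundary map ∂_2: C_2 → C_1 acts by ∂[p,q,r] = [q,r] − [p,r] + [p,q]. For instance
  ∂[0,1,3] = [1,3] − [0,3] + [0,1],
  ∂[0,2,6] = [2,6] − [0,6] + [0,2].
The 18×12 boundary matrix has rank 12 and Smith normal form diag(1,1,1,1,1,1,1,1,1,1,1,2).

Now H_k = ker ∂_k / im ∂_{k+1}, so:

  H_0: rank C_0 − rank ∂_1 = 7 − 6 = 1, and the invariant factors of ∂_1 are all 1, so H_0 ≅ Z.
  H_1: rank ker ∂_1 − rank ∂_2 = (18 − 6) − 12 = 0, and ∂_2 has invariant factor 2 > 1, so H_1 ≅ Z/2Z.
  H_2: rank ker ∂_2 − rank ∂_3 = (12 − 12) − 0 = 0, and there is no ∂_3, so H_2 ≅ 0.

As a check, the Euler characteristic is 7 − 18 + 12 = 1, which agrees with 1 − 0 + 0 = 1.
(K is a triangulation of the real projective plane RP^2.)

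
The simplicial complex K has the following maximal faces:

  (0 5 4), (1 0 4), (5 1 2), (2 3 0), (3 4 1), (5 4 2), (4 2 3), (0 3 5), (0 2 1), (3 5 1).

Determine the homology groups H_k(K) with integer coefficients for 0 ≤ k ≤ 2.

H_0 ≅ Z,  H_1 ≅ Z/2,  H_2 = 0.

Fix the vertex order 0 < 1 < 2 < 3 < 4 < 5 and write every simplex with vertices in increasing order. Then dim K = 2 and the simplices of K are:

  0-simplices (6): [0], [1], [2], [3], [4], [5]
  1-simplices (15): [0,1], [0,2], [0,3], [0,4], [0,5], [1,2], [1,3], [1,4], [1,5], [2,3], [2,4], [2,5], [3,4], [3,5], [4,5]
  2-simplices (10): [0,1,2], [0,1,4], [0,2,3], [0,3,5], [0,4,5], [1,2,5], [1,3,4], [1,3,5], [2,3,4], [2,4,5]

Hence C_0 ≅ Z^6, C_1 ≅ Z^15, C_2 ≅ Z^10.

∂_1: C_1 → C_0 maps an edge to its endpoints' difference, ∂[p,q] = q − p. For instance
  ∂[0,2] = [2] − [0].
This gives a 6×15 integer matrix of rank 5; reducing to Smith normal form yields diagonal entries (1,1,1,1,1).

Boundary ∂_2: C_2 → C_1 maps a triangle to the signed sum of its edges. For instance
  ∂[1,3,5] = [3,5] − [1,5] + [1,3],
  ∂[0,1,2] = [1,2] − [0,2] + [0,1].
The 15×10 boundary matrix has rank 10 and Smith normal form diag(1,1,1,1,1,1,1,1,1,2).

From H_k ≅ ker(∂_k) / im(∂_{k+1}) we obtain:

  H_0: rank C_0 − rank ∂_1 = 6 − 5 = 1, and the invariant factors of ∂_1 are all 1, so H_0 = Z.
  H_1: rank ker ∂_1 − rank ∂_2 = (15 − 5) − 10 = 0, and ∂_2 has invariant factor 2 > 1, so H_1 = Z/2.
  H_2: rank ker ∂_2 − rank ∂_3 = (10 − 10) − 0 = 0, and there is no ∂_3, so H_2 = 0.

As a check, the Euler characteristic is 6 − 15 + 10 = 1, which agrees with 1 − 0 + 0 = 1.
(K is a triangulation of the real projective plane RP^2.)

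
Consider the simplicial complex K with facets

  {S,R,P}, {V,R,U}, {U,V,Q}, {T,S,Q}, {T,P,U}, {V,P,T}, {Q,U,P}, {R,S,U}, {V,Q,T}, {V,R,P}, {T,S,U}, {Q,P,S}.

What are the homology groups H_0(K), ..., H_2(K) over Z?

Fix the vertex order P < Q < R < S < T < U < V and write every simplex with vertices in increasing order. Then dim K = 2 and the simplices of K are:

  0-simplices (7): P, Q, R, S, T, U, V
  1-simplices (18): PQ, PR, PS, PT, PU, PV, QS, QT, QU, QV, RS, RU, RV, ST, SU, TU, TV, UV
  2-simplices (12): PQS, PQU, PRS, PRV, PTU, PTV, QST, QTV, QUV, RSU, RUV, STU

so the chain groups are C_0 ≅ Z^7, C_1 ≅ Z^18, C_2 ≅ Z^12.

∂_1: C_1 → C_0 is given by ∂[p,q] = [q] − [p]. For instance
  ∂UV = V − U.
This gives a 7×18 integer matrix of rank 6; reducing to Smith normal form yields diagonal entries (1,1,1,1,1,1).

Boundary ∂_2: C_2 → C_1 sends each 2-simplex [p,q,r] to [q,r] − [p,r] + [p,q]. For instance
  ∂QUV = UV − QV + QU,
  ∂RSU = SU − RU + RS.
This gives a 18×12 integer matrix of rank 12; reducing to Smith normal form yields diagonal entries (1,1,1,1,1,1,1,1,1,1,1,2).

Computing H_k = (kernel of ∂_k) / (image of ∂_{k+1}):

  H_0: rank C_0 − rank ∂_1 = 7 − 6 = 1, and the invariant factors of ∂_1 are all 1, so H_0 = Z.
  H_1: rank ker ∂_1 − rank ∂_2 = (18 − 6) − 12 = 0, and ∂_2 has invariant factor 2 > 1, so H_1 = Z/2.
  H_2: rank ker ∂_2 − rank ∂_3 = (12 − 12) − 0 = 0, and there is no ∂_3, so H_2 = 0.

(K is a triangulation of the real projective plane RP^2.)

H_0 ≅ Z,  H_1 ≅ Z/2,  H_2 = 0.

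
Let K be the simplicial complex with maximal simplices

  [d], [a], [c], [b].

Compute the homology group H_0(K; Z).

H_0 ≅ Z^4.

Take the total order a < b < c < d on the vertex set. Then K (dimension 0) consists of the simplices:

  0-simplices (4): a, b, c, d

Hence C_0 ≅ Z^4.

From H_k ≅ ker(∂_k) / im(∂_{k+1}) we obtain:

  H_0: rank C_0 − rank ∂_1 = 4 − 0 = 4, and there is no ∂_1, so H_0 ≅ Z^4.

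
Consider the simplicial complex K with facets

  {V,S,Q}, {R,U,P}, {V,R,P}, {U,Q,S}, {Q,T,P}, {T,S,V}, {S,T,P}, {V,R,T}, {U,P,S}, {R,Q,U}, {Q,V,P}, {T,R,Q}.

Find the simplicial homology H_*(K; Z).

H_0 ≅ Z,  H_1 ≅ Z/2,  H_2 = 0.

K has 7 vertices, 18 edges, 12 triangles.
rank ∂_0 = 0, rank ∂_1 = 6 ⇒ b_0 = 7 − 0 − 6 = 1; all invariant factors of ∂_1 are 1 so no torsion. So H_0 = Z.
rank ∂_1 = 6, rank ∂_2 = 12 ⇒ b_1 = 18 − 6 − 12 = 0; ∂_2 has invariant factor(s) [2] giving torsion. So H_1 = Z/2.
rank ∂_2 = 12, rank ∂_3 = 0 ⇒ b_2 = 12 − 12 − 0 = 0. So H_2 = 0.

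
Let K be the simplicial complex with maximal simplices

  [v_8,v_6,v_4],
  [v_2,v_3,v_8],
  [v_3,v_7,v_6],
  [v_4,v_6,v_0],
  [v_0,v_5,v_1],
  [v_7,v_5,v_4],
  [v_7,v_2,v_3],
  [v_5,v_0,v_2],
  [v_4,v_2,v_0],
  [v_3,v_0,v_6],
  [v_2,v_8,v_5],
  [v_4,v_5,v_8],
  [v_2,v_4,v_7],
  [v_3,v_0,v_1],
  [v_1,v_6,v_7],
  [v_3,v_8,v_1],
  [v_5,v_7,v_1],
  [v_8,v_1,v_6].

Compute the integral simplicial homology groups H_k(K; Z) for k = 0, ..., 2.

H_0 ≅ Z,  H_1 ≅ Z ⊕ Z/2Z,  H_2 = 0.

Take the total order v_0 < v_1 < v_2 < v_3 < v_4 < v_5 < v_6 < v_7 < v_8 on the vertex set. Then K (dimension 2) consists of the simplices:

  0-simplices (9): [v_0], [v_1], [v_2], [v_3], [v_4], [v_5], [v_6], [v_7], [v_8]
  1-simplices (27): (27 of them)
  2-simplices (18): (18 of them)

so the chain groups are C_0 ≅ Z^9, C_1 ≅ Z^27, C_2 ≅ Z^18.

∂_1: C_1 → C_0 maps an edge to its endpoints' difference, ∂[p,q] = q − p. For instance
  ∂[v_2,v_3] = [v_3] − [v_2].
As a 9×27 matrix over Z this has rank 8, with invariant factors (1,1,1,1,1,1,1,1).

∂_2: C_2 → C_1 sends each 2-simplex [p,q,r] to [q,r] − [p,r] + [p,q]. For instance
  ∂[v_0,v_3,v_6] = [v_3,v_6] − [v_0,v_6] + [v_0,v_3],
  ∂[v_1,v_6,v_7] = [v_6,v_7] − [v_1,v_7] + [v_1,v_6].
As a 27×18 matrix over Z this has rank 18, with invariant factors (1,1,1,1,1,1,1,1,1,1,1,1,1,1,1,1,1,2).

Computing H_k = (kernel of ∂_k) / (image of ∂_{k+1}):

  H_0: rank C_0 − rank ∂_1 = 9 − 8 = 1, and the invariant factors of ∂_1 are all 1, so H_0 ≅ Z.
  H_1: rank ker ∂_1 − rank ∂_2 = (27 − 8) − 18 = 1, and ∂_2 has invariant factor 2 > 1, so H_1 ≅ Z ⊕ Z/2Z.
  H_2: rank ker ∂_2 − rank ∂_3 = (18 − 18) − 0 = 0, and there is no ∂_3, so H_2 ≅ 0.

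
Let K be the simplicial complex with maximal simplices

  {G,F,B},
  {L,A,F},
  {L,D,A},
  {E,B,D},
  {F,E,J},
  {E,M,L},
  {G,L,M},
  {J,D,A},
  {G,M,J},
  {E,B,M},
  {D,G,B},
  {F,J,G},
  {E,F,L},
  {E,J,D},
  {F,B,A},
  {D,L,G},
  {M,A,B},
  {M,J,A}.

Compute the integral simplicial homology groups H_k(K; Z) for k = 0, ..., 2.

K has 9 vertices, 27 edges, 18 triangles.
rank ∂_0 = 0, rank ∂_1 = 8 ⇒ b_0 = 9 − 0 − 8 = 1; all invariant factors of ∂_1 are 1 so no torsion. So H_0 = Z.
rank ∂_1 = 8, rank ∂_2 = 17 ⇒ b_1 = 27 − 8 − 17 = 2; all invariant factors of ∂_2 are 1 so no torsion. So H_1 = Z^2.
rank ∂_2 = 17, rank ∂_3 = 0 ⇒ b_2 = 18 − 17 − 0 = 1. So H_2 = Z.

H_0 = Z,  H_1 = Z^2,  H_2 = Z.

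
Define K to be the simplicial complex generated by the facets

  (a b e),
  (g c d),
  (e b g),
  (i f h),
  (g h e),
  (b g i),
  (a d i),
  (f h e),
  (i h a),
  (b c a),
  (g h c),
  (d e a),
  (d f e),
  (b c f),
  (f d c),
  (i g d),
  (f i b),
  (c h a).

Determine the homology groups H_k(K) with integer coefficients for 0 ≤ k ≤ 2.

H_0 ≅ Z,  H_1 ≅ Z^2,  H_2 ≅ Z.

K has 9 vertices, 27 edges, 18 triangles.
rank ∂_0 = 0, rank ∂_1 = 8 ⇒ b_0 = 9 − 0 − 8 = 1; all invariant factors of ∂_1 are 1 so no torsion. So H_0 ≅ Z.
rank ∂_1 = 8, rank ∂_2 = 17 ⇒ b_1 = 27 − 8 − 17 = 2; all invariant factors of ∂_2 are 1 so no torsion. So H_1 ≅ Z^2.
rank ∂_2 = 17, rank ∂_3 = 0 ⇒ b_2 = 18 − 17 − 0 = 1. So H_2 ≅ Z.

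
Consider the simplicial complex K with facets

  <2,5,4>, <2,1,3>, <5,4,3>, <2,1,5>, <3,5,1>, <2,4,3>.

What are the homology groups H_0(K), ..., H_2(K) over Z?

H_0 ≅ Z,  H_1 = 0,  H_2 ≅ Z.

Order the vertices as 1 < 2 < 3 < 4 < 5. Listing each simplex with vertices in this order, K has dimension 2 with simplices:

  0-simplices (5): [1], [2], [3], [4], [5]
  1-simplices (9): [1,2], [1,3], [1,5], [2,3], [2,4], [2,5], [3,4], [3,5], [4,5]
  2-simplices (6): [1,2,3], [1,2,5], [1,3,5], [2,3,4], [2,4,5], [3,4,5]

Hence C_0 ≅ Z^5, C_1 ≅ Z^9, C_2 ≅ Z^6.

Boundary ∂_1: C_1 → C_0 maps an edge to its endpoints' difference, ∂[p,q] = q − p.
The resulting 5×9 matrix has rank 4, and its Smith normal form has invariant factors (1,1,1,1).

Boundary ∂_2: C_2 → C_1 maps a triangle to the signed sum of its edges. For instance
  ∂[1,3,5] = [3,5] − [1,5] + [1,3],
  ∂[2,4,5] = [4,5] − [2,5] + [2,4].
The resulting 9×6 matrix has rank 5, and its Smith normal form has invariant factors (1,1,1,1,1).

Computing H_k = (kernel of ∂_k) / (image of ∂_{k+1}):

  H_0: rank C_0 − rank ∂_1 = 5 − 4 = 1, and the invariant factors of ∂_1 are all 1, so H_0 = Z.
  H_1: rank ker ∂_1 − rank ∂_2 = (9 − 4) − 5 = 0, and the invariant factors of ∂_2 are all 1, so H_1 = 0.
  H_2: rank ker ∂_2 − rank ∂_3 = (6 − 5) − 0 = 1, and there is no ∂_3, so H_2 = Z.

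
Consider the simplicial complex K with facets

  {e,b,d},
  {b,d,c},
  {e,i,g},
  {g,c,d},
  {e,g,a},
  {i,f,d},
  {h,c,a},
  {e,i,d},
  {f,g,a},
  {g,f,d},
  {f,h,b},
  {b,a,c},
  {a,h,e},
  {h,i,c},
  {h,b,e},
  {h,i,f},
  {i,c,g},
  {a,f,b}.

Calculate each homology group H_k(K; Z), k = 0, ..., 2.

Fix the vertex order a < b < c < d < e < f < g < h < i and write every simplex with vertices in increasing order. Then dim K = 2 and the simplices of K are:

  0-simplices (9): a, b, c, d, e, f, g, h, i
  1-simplices (27): ab, ac, ae, af, ag, ah, bc, bd, be, bf, bh, cd, cg, ch, ci, de, df, dg, di, eg, eh, ei, fg, fh, fi, gi, hi
  2-simplices (18): abc, abf, ach, aeg, aeh, afg, bcd, bde, beh, bfh, cdg, cgi, chi, dei, dfg, dfi, egi, fhi

so the chain groups are C_0 ≅ Z^9, C_1 ≅ Z^27, C_2 ≅ Z^18.

The boundary map ∂_1: C_1 → C_0 is given by ∂[p,q] = [q] − [p]. For instance
  ∂eg = g − e.
This gives a 9×27 integer matrix of rank 8; reducing to Smith normal form yields diagonal entries (1,1,1,1,1,1,1,1).

Boundary ∂_2: C_2 → C_1 maps a triangle to the signed sum of its edges. For instance
  ∂cdg = dg − cg + cd,
  ∂aeh = eh − ah + ae.
The 27×18 boundary matrix has rank 18 and Smith normal form diag(1,1,1,1,1,1,1,1,1,1,1,1,1,1,1,1,1,2).

From H_k ≅ ker(∂_k) / im(∂_{k+1}) we obtain:

  H_0: rank C_0 − rank ∂_1 = 9 − 8 = 1, and the invariant factors of ∂_1 are all 1, so H_0 ≅ Z.
  H_1: rank ker ∂_1 − rank ∂_2 = (27 − 8) − 18 = 1, and ∂_2 has invariant factor 2 > 1, so H_1 ≅ Z ⊕ Z_2.
  H_2: rank ker ∂_2 − rank ∂_3 = (18 − 18) − 0 = 0, and there is no ∂_3, so H_2 ≅ 0.

As a check, the Euler characteristic is 9 − 27 + 18 = 0, which agrees with 1 − 1 + 0 = 0.
(K is a triangulation of the Klein bottle.)

H_0 = Z,  H_1 = Z ⊕ Z_2,  H_2 = 0.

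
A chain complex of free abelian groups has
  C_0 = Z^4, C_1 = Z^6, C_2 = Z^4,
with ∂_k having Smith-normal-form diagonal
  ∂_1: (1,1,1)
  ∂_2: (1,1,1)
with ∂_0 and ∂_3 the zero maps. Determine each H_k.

H_0: b_0 = 4 − 0 − 3 = 1; torsion from ∂_1 factors > 1: none. So H_0 ≅ Z.
H_1: b_1 = 6 − 3 − 3 = 0; torsion from ∂_2 factors > 1: none. So H_1 ≅ 0.
H_2: b_2 = 4 − 3 − 0 = 1; torsion from ∂_3 factors > 1: none. So H_2 ≅ Z.

H_0 ≅ Z,  H_1 = 0,  H_2 ≅ Z.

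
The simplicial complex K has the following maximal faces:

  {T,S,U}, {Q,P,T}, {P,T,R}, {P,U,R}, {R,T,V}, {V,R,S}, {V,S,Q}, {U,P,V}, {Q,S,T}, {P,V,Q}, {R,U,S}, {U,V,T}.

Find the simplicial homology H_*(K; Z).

Fix the vertex order P < Q < R < S < T < U < V and write every simplex with vertices in increasing order. Then dim K = 2 and the simplices of K are:

  0-simplices (7): P, Q, R, S, T, U, V
  1-simplices (18): PQ, PR, PT, PU, PV, QS, QT, QV, RS, RT, RU, RV, ST, SU, SV, TU, TV, UV
  2-simplices (12): PQT, PQV, PRT, PRU, PUV, QST, QSV, RSU, RSV, RTV, STU, TUV

giving chain groups C_0 ≅ Z^7, C_1 ≅ Z^18, C_2 ≅ Z^12.

The boundary map ∂_1: C_1 → C_0 maps an edge to its endpoints' difference, ∂[p,q] = q − p. For instance
  ∂PV = V − P.
This gives a 7×18 integer matrix of rank 6; reducing to Smith normal form yields diagonal entries (1,1,1,1,1,1).

The boundary map ∂_2: C_2 → C_1 acts by ∂[p,q,r] = [q,r] − [p,r] + [p,q]. For instance
  ∂QST = ST − QT + QS,
  ∂QSV = SV − QV + QS.
The 18×12 boundary matrix has rank 12 and Smith normal form diag(1,1,1,1,1,1,1,1,1,1,1,2).

From H_k ≅ ker(∂_k) / im(∂_{k+1}) we obtain:

  H_0: rank C_0 − rank ∂_1 = 7 − 6 = 1, and the invariant factors of ∂_1 are all 1, so H_0 ≅ Z.
  H_1: rank ker ∂_1 − rank ∂_2 = (18 − 6) − 12 = 0, and ∂_2 has invariant factor 2 > 1, so H_1 ≅ Z/2.
  H_2: rank ker ∂_2 − rank ∂_3 = (12 − 12) − 0 = 0, and there is no ∂_3, so H_2 ≅ 0.

As a check, the Euler characteristic is 7 − 18 + 12 = 1, which agrees with 1 − 0 + 0 = 1.
(K is a triangulation of the real projective plane RP^2.)

H_0 ≅ Z,  H_1 ≅ Z/2,  H_2 = 0.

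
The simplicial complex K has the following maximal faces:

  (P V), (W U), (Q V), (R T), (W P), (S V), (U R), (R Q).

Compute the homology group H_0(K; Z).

H_0 ≅ Z.

Fix the vertex order P < Q < R < S < T < U < V < W and write every simplex with vertices in increasing order. Then dim K = 1 and the simplices of K are:

  0-simplices (8): P, Q, R, S, T, U, V, W
  1-simplices (8): PV, PW, QR, QV, RT, RU, SV, UW

giving chain groups C_0 ≅ Z^8, C_1 ≅ Z^8.

Boundary ∂_1: C_1 → C_0 is given by ∂[p,q] = [q] − [p]. For instance
  ∂QV = V − Q.
The resulting 8×8 matrix has rank 7, and its Smith normal form has invariant factors (1,1,1,1,1,1,1).

Reading off H_k = ker ∂_k / im ∂_{k+1}:

  H_0: rank C_0 − rank ∂_1 = 8 − 7 = 1, and the invariant factors of ∂_1 are all 1, so H_0 ≅ Z.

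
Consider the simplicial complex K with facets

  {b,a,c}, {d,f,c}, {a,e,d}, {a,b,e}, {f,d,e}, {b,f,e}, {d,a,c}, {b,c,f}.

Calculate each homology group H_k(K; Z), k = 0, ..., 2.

Fix the vertex order a < b < c < d < e < f and write every simplex with vertices in increasing order. Then dim K = 2 and the simplices of K are:

  0-simplices (6): a, b, c, d, e, f
  1-simplices (12): ab, ac, ad, ae, bc, be, bf, cd, cf, de, df, ef
  2-simplices (8): abc, abe, acd, ade, bcf, bef, cdf, def

giving chain groups C_0 ≅ Z^6, C_1 ≅ Z^12, C_2 ≅ Z^8.

The boundary map ∂_1: C_1 → C_0 is given by ∂[p,q] = [q] − [p]. For instance
  ∂be = e − b.
As a 6×12 matrix over Z this has rank 5, with invariant factors (1,1,1,1,1).

Boundary ∂_2: C_2 → C_1 sends each 2-simplex [p,q,r] to [q,r] − [p,r] + [p,q]. For instance
  ∂cdf = df − cf + cd,
  ∂bcf = cf − bf + bc.
This gives a 12×8 integer matrix of rank 7; reducing to Smith normal form yields diagonal entries (1,1,1,1,1,1,1).

Now H_k = ker ∂_k / im ∂_{k+1}, so:

  H_0: rank C_0 − rank ∂_1 = 6 − 5 = 1, and the invariant factors of ∂_1 are all 1, so H_0 = Z.
  H_1: rank ker ∂_1 − rank ∂_2 = (12 − 5) − 7 = 0, and the invariant factors of ∂_2 are all 1, so H_1 = 0.
  H_2: rank ker ∂_2 − rank ∂_3 = (8 − 7) − 0 = 1, and there is no ∂_3, so H_2 = Z.

As a check, the Euler characteristic is 6 − 12 + 8 = 2, which agrees with 1 − 0 + 1 = 2.

H_0 = Z,  H_1 = 0,  H_2 = Z.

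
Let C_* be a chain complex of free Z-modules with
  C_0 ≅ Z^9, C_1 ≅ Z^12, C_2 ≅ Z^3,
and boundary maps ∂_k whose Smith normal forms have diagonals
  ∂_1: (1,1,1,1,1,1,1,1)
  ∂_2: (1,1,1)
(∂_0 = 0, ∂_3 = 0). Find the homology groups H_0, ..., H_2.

H_0: b_0 = 9 − 0 − 8 = 1; torsion from ∂_1 factors > 1: none. So H_0 = Z.
H_1: b_1 = 12 − 8 − 3 = 1; torsion from ∂_2 factors > 1: none. So H_1 = Z.
H_2: b_2 = 3 − 3 − 0 = 0; torsion from ∂_3 factors > 1: none. So H_2 = 0.

H_0 = Z,  H_1 = Z,  H_2 = 0.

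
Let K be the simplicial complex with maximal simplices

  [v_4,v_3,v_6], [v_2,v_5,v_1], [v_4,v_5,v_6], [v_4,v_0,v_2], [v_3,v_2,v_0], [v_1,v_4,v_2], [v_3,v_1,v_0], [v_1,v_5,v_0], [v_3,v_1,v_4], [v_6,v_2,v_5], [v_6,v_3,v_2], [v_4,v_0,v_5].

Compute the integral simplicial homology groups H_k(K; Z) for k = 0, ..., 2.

Fix the vertex order v_0 < v_1 < v_2 < v_3 < v_4 < v_5 < v_6 and write every simplex with vertices in increasing order. Then dim K = 2 and the simplices of K are:

  0-simplices (7): [v_0], [v_1], [v_2], [v_3], [v_4], [v_5], [v_6]
  1-simplices (18): (18 of them)
  2-simplices (12): (12 of them)

Hence C_0 ≅ Z^7, C_1 ≅ Z^18, C_2 ≅ Z^12.

∂_1: C_1 → C_0 maps an edge to its endpoints' difference, ∂[p,q] = q − p. For instance
  ∂[v_1,v_4] = [v_4] − [v_1].
The resulting 7×18 matrix has rank 6, and its Smith normal form has invariant factors (1,1,1,1,1,1).

Boundary ∂_2: C_2 → C_1 sends each 2-simplex [p,q,r] to [q,r] − [p,r] + [p,q]. For instance
  ∂[v_3,v_4,v_6] = [v_4,v_6] − [v_3,v_6] + [v_3,v_4],
  ∂[v_0,v_4,v_5] = [v_4,v_5] − [v_0,v_5] + [v_0,v_4].
This gives a 18×12 integer matrix of rank 12; reducing to Smith normal form yields diagonal entries (1,1,1,1,1,1,1,1,1,1,1,2).

From H_k ≅ ker(∂_k) / im(∂_{k+1}) we obtain:

  H_0: rank C_0 − rank ∂_1 = 7 − 6 = 1, and the invariant factors of ∂_1 are all 1, so H_0 = Z.
  H_1: rank ker ∂_1 − rank ∂_2 = (18 − 6) − 12 = 0, and ∂_2 has invariant factor 2 > 1, so H_1 = Z/2.
  H_2: rank ker ∂_2 − rank ∂_3 = (12 − 12) − 0 = 0, and there is no ∂_3, so H_2 = 0.

As a check, the Euler characteristic is 7 − 18 + 12 = 1, which agrees with 1 − 0 + 0 = 1.

H_0 ≅ Z,  H_1 ≅ Z/2,  H_2 = 0.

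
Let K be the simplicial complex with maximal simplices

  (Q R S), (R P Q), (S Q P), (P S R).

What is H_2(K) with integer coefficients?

Take the total order P < Q < R < S on the vertex set. Then K (dimension 2) consists of the simplices:

  0-simplices (4): P, Q, R, S
  1-simplices (6): PQ, PR, PS, QR, QS, RS
  2-simplices (4): PQR, PQS, PRS, QRS

Hence C_0 ≅ Z^4, C_1 ≅ Z^6, C_2 ≅ Z^4.

Boundary ∂_1: C_1 → C_0 maps an edge to its endpoints' difference, ∂[p,q] = q − p.
The 4×6 boundary matrix has rank 3 and Smith normal form diag(1,1,1).

The boundary map ∂_2: C_2 → C_1 acts by ∂[p,q,r] = [q,r] − [p,r] + [p,q]. For instance
  ∂PQR = QR − PR + PQ,
  ∂QRS = RS − QS + QR.
As a 6×4 matrix over Z this has rank 3, with invariant factors (1,1,1).

From H_k ≅ ker(∂_k) / im(∂_{k+1}) we obtain:

  H_2: rank ker ∂_2 − rank ∂_3 = (4 − 3) − 0 = 1, and there is no ∂_3, so H_2 = Z.

H_2 = Z.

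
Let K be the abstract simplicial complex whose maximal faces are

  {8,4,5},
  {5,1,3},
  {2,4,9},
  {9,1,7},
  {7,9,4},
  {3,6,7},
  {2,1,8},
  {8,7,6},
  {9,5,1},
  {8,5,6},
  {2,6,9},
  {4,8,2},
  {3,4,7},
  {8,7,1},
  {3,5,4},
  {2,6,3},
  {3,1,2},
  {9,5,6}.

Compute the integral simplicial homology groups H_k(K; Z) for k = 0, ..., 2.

H_0 ≅ Z,  H_1 ≅ Z^2,  H_2 ≅ Z.

Take the total order 1 < 2 < 3 < 4 < 5 < 6 < 7 < 8 < 9 on the vertex set. Then K (dimension 2) consists of the simplices:

  0-simplices (9): [1], [2], [3], [4], [5], [6], [7], [8], [9]
  1-simplices (27): (27 of them)
  2-simplices (18): [1,2,3], [1,2,8], [1,3,5], [1,5,9], [1,7,8], [1,7,9], [2,3,6], [2,4,8], [2,4,9], [2,6,9], [3,4,5], [3,4,7], [3,6,7], [4,5,8], [4,7,9], [5,6,8], [5,6,9], [6,7,8]

Hence C_0 ≅ Z^9, C_1 ≅ Z^27, C_2 ≅ Z^18.

The boundary map ∂_1: C_1 → C_0 is given by ∂[p,q] = [q] − [p]. For instance
  ∂[5,8] = [8] − [5].
As a 9×27 matrix over Z this has rank 8, with invariant factors (1,1,1,1,1,1,1,1).

Boundary ∂_2: C_2 → C_1 maps a triangle to the signed sum of its edges. For instance
  ∂[5,6,8] = [6,8] − [5,8] + [5,6],
  ∂[1,2,3] = [2,3] − [1,3] + [1,2].
The 27×18 boundary matrix has rank 17 and Smith normal form diag(1,1,1,1,1,1,1,1,1,1,1,1,1,1,1,1,1).

Now H_k = ker ∂_k / im ∂_{k+1}, so:

  H_0: rank C_0 − rank ∂_1 = 9 − 8 = 1, and the invariant factors of ∂_1 are all 1, so H_0 ≅ Z.
  H_1: rank ker ∂_1 − rank ∂_2 = (27 − 8) − 17 = 2, and the invariant factors of ∂_2 are all 1, so H_1 ≅ Z^2.
  H_2: rank ker ∂_2 − rank ∂_3 = (18 − 17) − 0 = 1, and there is no ∂_3, so H_2 ≅ Z.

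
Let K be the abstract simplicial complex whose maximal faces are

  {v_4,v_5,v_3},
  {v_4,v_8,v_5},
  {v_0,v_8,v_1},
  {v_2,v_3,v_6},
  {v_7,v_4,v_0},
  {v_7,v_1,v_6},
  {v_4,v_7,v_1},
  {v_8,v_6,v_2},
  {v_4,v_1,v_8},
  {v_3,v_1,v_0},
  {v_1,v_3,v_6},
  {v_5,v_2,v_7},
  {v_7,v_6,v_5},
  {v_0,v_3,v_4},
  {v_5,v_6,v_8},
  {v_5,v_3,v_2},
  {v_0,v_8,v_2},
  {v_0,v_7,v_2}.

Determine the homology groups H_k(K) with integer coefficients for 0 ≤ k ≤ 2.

Order the vertices as v_0 < v_1 < v_2 < v_3 < v_4 < v_5 < v_6 < v_7 < v_8. Listing each simplex with vertices in this order, K has dimension 2 with simplices:

  0-simplices (9): [v_0], [v_1], [v_2], [v_3], [v_4], [v_5], [v_6], [v_7], [v_8]
  1-simplices (27): (27 of them)
  2-simplices (18): (18 of them)

so the chain groups are C_0 ≅ Z^9, C_1 ≅ Z^27, C_2 ≅ Z^18.

Boundary ∂_1: C_1 → C_0 maps an edge to its endpoints' difference, ∂[p,q] = q − p. For instance
  ∂[v_1,v_4] = [v_4] − [v_1].
This gives a 9×27 integer matrix of rank 8; reducing to Smith normal form yields diagonal entries (1,1,1,1,1,1,1,1).

Boundary ∂_2: C_2 → C_1 maps a triangle to the signed sum of its edges. For instance
  ∂[v_5,v_6,v_8] = [v_6,v_8] − [v_5,v_8] + [v_5,v_6],
  ∂[v_1,v_4,v_8] = [v_4,v_8] − [v_1,v_8] + [v_1,v_4].
This gives a 27×18 integer matrix of rank 18; reducing to Smith normal form yields diagonal entries (1,1,1,1,1,1,1,1,1,1,1,1,1,1,1,1,1,2).

From H_k ≅ ker(∂_k) / im(∂_{k+1}) we obtain:

  H_0: rank C_0 − rank ∂_1 = 9 − 8 = 1, and the invariant factors of ∂_1 are all 1, so H_0 ≅ Z.
  H_1: rank ker ∂_1 − rank ∂_2 = (27 − 8) − 18 = 1, and ∂_2 has invariant factor 2 > 1, so H_1 ≅ Z ⊕ Z/2Z.
  H_2: rank ker ∂_2 − rank ∂_3 = (18 − 18) − 0 = 0, and there is no ∂_3, so H_2 ≅ 0.

H_0 ≅ Z,  H_1 ≅ Z ⊕ Z/2Z,  H_2 = 0.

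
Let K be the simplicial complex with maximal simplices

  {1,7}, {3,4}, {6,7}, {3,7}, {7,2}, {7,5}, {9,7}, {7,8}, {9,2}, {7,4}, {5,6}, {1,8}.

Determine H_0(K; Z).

We work with the vertex ordering 1 < 2 < 3 < 4 < 5 < 6 < 7 < 8 < 9. The simplices of K, each written with vertices in increasing order, are:

  0-simplices (9): [1], [2], [3], [4], [5], [6], [7], [8], [9]
  1-simplices (12): [1,7], [1,8], [2,7], [2,9], [3,4], [3,7], [4,7], [5,6], [5,7], [6,7], [7,8], [7,9]

giving chain groups C_0 ≅ Z^9, C_1 ≅ Z^12.

The boundary map ∂_1: C_1 → C_0 sends each edge [p,q] (with p < q) to q − p. For instance
  ∂[1,8] = [8] − [1].
As a 9×12 matrix over Z this has rank 8, with invariant factors (1,1,1,1,1,1,1,1).

Computing H_k = (kernel of ∂_k) / (image of ∂_{k+1}):

  H_0: rank C_0 − rank ∂_1 = 9 − 8 = 1, and the invariant factors of ∂_1 are all 1, so H_0 ≅ Z.

H_0 = Z.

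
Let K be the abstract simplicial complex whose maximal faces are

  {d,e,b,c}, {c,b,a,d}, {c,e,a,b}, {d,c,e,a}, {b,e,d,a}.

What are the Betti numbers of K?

b_0 = 1, b_1 = 0, b_2 = 0, b_3 = 1.

Fix the vertex order a < b < c < d < e and write every simplex with vertices in increasing order. Then dim K = 3 and the simplices of K are:

  0-simplices (5): a, b, c, d, e
  1-simplices (10): ab, ac, ad, ae, bc, bd, be, cd, ce, de
  2-simplices (10): abc, abd, abe, acd, ace, ade, bcd, bce, bde, cde
  3-simplices (5): abcd, abce, abde, acde, bcde

giving chain groups C_0 ≅ Z^5, C_1 ≅ Z^10, C_2 ≅ Z^10, C_3 ≅ Z^5.

∂_1: C_1 → C_0 is given by ∂[p,q] = [q] − [p].
The 5×10 boundary matrix has rank 4 and Smith normal form diag(1,1,1,1).

The boundary map ∂_2: C_2 → C_1 sends each 2-simplex [p,q,r] to [q,r] − [p,r] + [p,q]. For instance
  ∂abd = bd − ad + ab,
  ∂ace = ce − ae + ac.
As a 10×10 matrix over Z this has rank 6, with invariant factors (1,1,1,1,1,1).

The boundary map ∂_3: C_3 → C_2 sends each 3-simplex σ to the alternating sum Σ_i (−1)^i (σ with its i-th vertex removed). For instance
  ∂bcde = cde − bde + bce − bcd,
  ∂abde = bde − ade + abe − abd.
As a 10×5 matrix over Z this has rank 4, with invariant factors (1,1,1,1).

From H_k ≅ ker(∂_k) / im(∂_{k+1}) we obtain:

  H_0: rank C_0 − rank ∂_1 = 5 − 4 = 1, and the invariant factors of ∂_1 are all 1, so H_0 ≅ Z.
  H_1: rank ker ∂_1 − rank ∂_2 = (10 − 4) − 6 = 0, and the invariant factors of ∂_2 are all 1, so H_1 ≅ 0.
  H_2: rank ker ∂_2 − rank ∂_3 = (10 − 6) − 4 = 0, and the invariant factors of ∂_3 are all 1, so H_2 ≅ 0.
  H_3: rank ker ∂_3 − rank ∂_4 = (5 − 4) − 0 = 1, and there is no ∂_4, so H_3 ≅ Z.

(K is a triangulation of the 3-sphere S^3.)

Hence the Betti numbers are b_0 = 1, b_1 = 0, b_2 = 0, b_3 = 1.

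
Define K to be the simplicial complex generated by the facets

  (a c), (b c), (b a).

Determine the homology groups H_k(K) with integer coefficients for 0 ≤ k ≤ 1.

Fix the vertex order a < b < c and write every simplex with vertices in increasing order. Then dim K = 1 and the simplices of K are:

  0-simplices (3): a, b, c
  1-simplices (3): ab, ac, bc

Hence C_0 ≅ Z^3, C_1 ≅ Z^3.

Boundary ∂_1: C_1 → C_0 maps an edge to its endpoints' difference, ∂[p,q] = q − p. For instance
  ∂ab = b − a.
This gives a 3×3 integer matrix of rank 2; reducing to Smith normal form yields diagonal entries (1,1).

Now H_k = ker ∂_k / im ∂_{k+1}, so:

  H_0: rank C_0 − rank ∂_1 = 3 − 2 = 1, and the invariant factors of ∂_1 are all 1, so H_0 = Z.
  H_1: rank ker ∂_1 − rank ∂_2 = (3 − 2) − 0 = 1, and there is no ∂_2, so H_1 = Z.

(K is a triangulation of the circle S^1.)

H_0 ≅ Z,  H_1 ≅ Z.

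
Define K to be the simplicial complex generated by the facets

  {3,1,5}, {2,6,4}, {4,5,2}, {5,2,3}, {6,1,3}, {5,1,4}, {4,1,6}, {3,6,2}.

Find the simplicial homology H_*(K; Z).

H_0 = Z,  H_1 = 0,  H_2 = Z.

Fix the vertex order 1 < 2 < 3 < 4 < 5 < 6 and write every simplex with vertices in increasing order. Then dim K = 2 and the simplices of K are:

  0-simplices (6): [1], [2], [3], [4], [5], [6]
  1-simplices (12): [1,3], [1,4], [1,5], [1,6], [2,3], [2,4], [2,5], [2,6], [3,5], [3,6], [4,5], [4,6]
  2-simplices (8): [1,3,5], [1,3,6], [1,4,5], [1,4,6], [2,3,5], [2,3,6], [2,4,5], [2,4,6]

giving chain groups C_0 ≅ Z^6, C_1 ≅ Z^12, C_2 ≅ Z^8.

∂_1: C_1 → C_0 is given by ∂[p,q] = [q] − [p].
The resulting 6×12 matrix has rank 5, and its Smith normal form has invariant factors (1,1,1,1,1).

The boundary map ∂_2: C_2 → C_1 sends each 2-simplex [p,q,r] to [q,r] − [p,r] + [p,q]. For instance
  ∂[1,4,5] = [4,5] − [1,5] + [1,4],
  ∂[1,4,6] = [4,6] − [1,6] + [1,4].
As a 12×8 matrix over Z this has rank 7, with invariant factors (1,1,1,1,1,1,1).

Now H_k = ker ∂_k / im ∂_{k+1}, so:

  H_0: rank C_0 − rank ∂_1 = 6 − 5 = 1, and the invariant factors of ∂_1 are all 1, so H_0 ≅ Z.
  H_1: rank ker ∂_1 − rank ∂_2 = (12 − 5) − 7 = 0, and the invariant factors of ∂_2 are all 1, so H_1 ≅ 0.
  H_2: rank ker ∂_2 − rank ∂_3 = (8 − 7) − 0 = 1, and there is no ∂_3, so H_2 ≅ Z.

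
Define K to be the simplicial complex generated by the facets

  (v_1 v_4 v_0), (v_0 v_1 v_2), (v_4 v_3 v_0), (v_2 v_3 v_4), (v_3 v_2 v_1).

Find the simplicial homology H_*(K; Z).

Order the vertices as v_0 < v_1 < v_2 < v_3 < v_4. Listing each simplex with vertices in this order, K has dimension 2 with simplices:

  0-simplices (5): [v_0], [v_1], [v_2], [v_3], [v_4]
  1-simplices (10): [v_0,v_1], [v_0,v_2], [v_0,v_3], [v_0,v_4], [v_1,v_2], [v_1,v_3], [v_1,v_4], [v_2,v_3], [v_2,v_4], [v_3,v_4]
  2-simplices (5): [v_0,v_1,v_2], [v_0,v_1,v_4], [v_0,v_3,v_4], [v_1,v_2,v_3], [v_2,v_3,v_4]

giving chain groups C_0 ≅ Z^5, C_1 ≅ Z^10, C_2 ≅ Z^5.

∂_1: C_1 → C_0 is given by ∂[p,q] = [q] − [p]. For instance
  ∂[v_0,v_4] = [v_4] − [v_0].
This gives a 5×10 integer matrix of rank 4; reducing to Smith normal form yields diagonal entries (1,1,1,1).

Boundary ∂_2: C_2 → C_1 acts by ∂[p,q,r] = [q,r] − [p,r] + [p,q]. For instance
  ∂[v_2,v_3,v_4] = [v_3,v_4] − [v_2,v_4] + [v_2,v_3],
  ∂[v_0,v_3,v_4] = [v_3,v_4] − [v_0,v_4] + [v_0,v_3].
This gives a 10×5 integer matrix of rank 5; reducing to Smith normal form yields diagonal entries (1,1,1,1,1).

Reading off H_k = ker ∂_k / im ∂_{k+1}:

  H_0: rank C_0 − rank ∂_1 = 5 − 4 = 1, and the invariant factors of ∂_1 are all 1, so H_0 ≅ Z.
  H_1: rank ker ∂_1 − rank ∂_2 = (10 − 4) − 5 = 1, and the invariant factors of ∂_2 are all 1, so H_1 ≅ Z.
  H_2: rank ker ∂_2 − rank ∂_3 = (5 − 5) − 0 = 0, and there is no ∂_3, so H_2 ≅ 0.

As a check, the Euler characteristic is 5 − 10 + 5 = 0, which agrees with 1 − 1 + 0 = 0.
(K is a triangulation of the Möbius band.)

H_0 ≅ Z,  H_1 ≅ Z,  H_2 = 0.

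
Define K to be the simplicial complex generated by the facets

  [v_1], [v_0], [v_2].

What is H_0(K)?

Order the vertices as v_0 < v_1 < v_2. Listing each simplex with vertices in this order, K has dimension 0 with simplices:

  0-simplices (3): [v_0], [v_1], [v_2]

so the chain groups are C_0 ≅ Z^3.

Computing H_k = (kernel of ∂_k) / (image of ∂_{k+1}):

  H_0: rank C_0 − rank ∂_1 = 3 − 0 = 3, and there is no ∂_1, so H_0 = Z^3.

H_0 ≅ Z^3.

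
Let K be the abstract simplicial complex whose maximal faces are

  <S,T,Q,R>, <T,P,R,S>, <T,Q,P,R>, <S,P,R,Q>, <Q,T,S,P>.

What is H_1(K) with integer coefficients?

H_1 = 0.

Fix the vertex order P < Q < R < S < T and write every simplex with vertices in increasing order. Then dim K = 3 and the simplices of K are:

  0-simplices (5): P, Q, R, S, T
  1-simplices (10): PQ, PR, PS, PT, QR, QS, QT, RS, RT, ST
  2-simplices (10): PQR, PQS, PQT, PRS, PRT, PST, QRS, QRT, QST, RST
  3-simplices (5): PQRS, PQRT, PQST, PRST, QRST

giving chain groups C_0 ≅ Z^5, C_1 ≅ Z^10, C_2 ≅ Z^10, C_3 ≅ Z^5.

∂_1: C_1 → C_0 is given by ∂[p,q] = [q] − [p]. For instance
  ∂PR = R − P.
This gives a 5×10 integer matrix of rank 4; reducing to Smith normal form yields diagonal entries (1,1,1,1).

Boundary ∂_2: C_2 → C_1 sends each 2-simplex [p,q,r] to [q,r] − [p,r] + [p,q]. For instance
  ∂QRT = RT − QT + QR,
  ∂PQS = QS − PS + PQ.
The 10×10 boundary matrix has rank 6 and Smith normal form diag(1,1,1,1,1,1).

∂_3: C_3 → C_2 sends each 3-simplex σ to the alternating sum Σ_i (−1)^i (σ with its i-th vertex removed). For instance
  ∂PQRS = QRS − PRS + PQS − PQR,
  ∂PRST = RST − PST + PRT − PRS.
The resulting 10×5 matrix has rank 4, and its Smith normal form has invariant factors (1,1,1,1).

Reading off H_k = ker ∂_k / im ∂_{k+1}:

  H_1: rank ker ∂_1 − rank ∂_2 = (10 − 4) − 6 = 0, and the invariant factors of ∂_2 are all 1, so H_1 ≅ 0.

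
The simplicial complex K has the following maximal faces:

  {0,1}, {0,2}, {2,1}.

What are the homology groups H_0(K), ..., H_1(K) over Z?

K has 3 vertices, 3 edges.
rank ∂_0 = 0, rank ∂_1 = 2 ⇒ b_0 = 3 − 0 − 2 = 1; all invariant factors of ∂_1 are 1 so no torsion. So H_0 = Z.
rank ∂_1 = 2, rank ∂_2 = 0 ⇒ b_1 = 3 − 2 − 0 = 1. So H_1 = Z.

H_0 ≅ Z,  H_1 ≅ Z.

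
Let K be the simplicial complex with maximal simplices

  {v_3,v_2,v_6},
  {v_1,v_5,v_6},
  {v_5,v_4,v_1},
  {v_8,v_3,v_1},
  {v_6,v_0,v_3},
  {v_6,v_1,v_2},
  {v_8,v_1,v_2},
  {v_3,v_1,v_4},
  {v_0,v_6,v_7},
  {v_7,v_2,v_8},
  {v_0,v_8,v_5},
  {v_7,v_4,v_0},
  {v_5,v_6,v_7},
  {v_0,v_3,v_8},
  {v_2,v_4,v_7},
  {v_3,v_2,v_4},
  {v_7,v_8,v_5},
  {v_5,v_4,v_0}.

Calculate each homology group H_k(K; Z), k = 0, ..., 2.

H_0 ≅ Z,  H_1 ≅ Z × Z/2,  H_2 = 0.

Order the vertices as v_0 < v_1 < v_2 < v_3 < v_4 < v_5 < v_6 < v_7 < v_8. Listing each simplex with vertices in this order, K has dimension 2 with simplices:

  0-simplices (9): [v_0], [v_1], [v_2], [v_3], [v_4], [v_5], [v_6], [v_7], [v_8]
  1-simplices (27): (27 of them)
  2-simplices (18): (18 of them)

so the chain groups are C_0 ≅ Z^9, C_1 ≅ Z^27, C_2 ≅ Z^18.

Boundary ∂_1: C_1 → C_0 sends each edge [p,q] (with p < q) to q − p.
This gives a 9×27 integer matrix of rank 8; reducing to Smith normal form yields diagonal entries (1,1,1,1,1,1,1,1).

The boundary map ∂_2: C_2 → C_1 maps a triangle to the signed sum of its edges. For instance
  ∂[v_2,v_4,v_7] = [v_4,v_7] − [v_2,v_7] + [v_2,v_4],
  ∂[v_0,v_4,v_7] = [v_4,v_7] − [v_0,v_7] + [v_0,v_4].
The resulting 27×18 matrix has rank 18, and its Smith normal form has invariant factors (1,1,1,1,1,1,1,1,1,1,1,1,1,1,1,1,1,2).

Reading off H_k = ker ∂_k / im ∂_{k+1}:

  H_0: rank C_0 − rank ∂_1 = 9 − 8 = 1, and the invariant factors of ∂_1 are all 1, so H_0 ≅ Z.
  H_1: rank ker ∂_1 − rank ∂_2 = (27 − 8) − 18 = 1, and ∂_2 has invariant factor 2 > 1, so H_1 ≅ Z × Z/2.
  H_2: rank ker ∂_2 − rank ∂_3 = (18 − 18) − 0 = 0, and there is no ∂_3, so H_2 ≅ 0.

(K is a triangulation of the Klein bottle.)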